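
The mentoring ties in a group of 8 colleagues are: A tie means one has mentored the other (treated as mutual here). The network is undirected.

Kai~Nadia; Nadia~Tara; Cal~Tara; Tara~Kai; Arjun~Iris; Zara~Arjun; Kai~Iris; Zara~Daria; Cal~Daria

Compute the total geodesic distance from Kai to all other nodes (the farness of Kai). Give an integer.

Distances from Kai: Arjun:2, Cal:2, Daria:3, Iris:1, Nadia:1, Tara:1, Zara:3.
Sum = 2 + 2 + 3 + 1 + 1 + 1 + 3 = 13.

13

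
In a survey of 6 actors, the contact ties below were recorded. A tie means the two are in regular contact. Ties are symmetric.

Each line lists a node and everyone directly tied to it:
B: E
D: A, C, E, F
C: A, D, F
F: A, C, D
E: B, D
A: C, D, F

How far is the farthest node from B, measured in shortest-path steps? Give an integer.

Distances from B: A:3, C:3, D:2, E:1, F:3.
The largest is 3 (to F, A, and C), so the eccentricity of B is 3.

3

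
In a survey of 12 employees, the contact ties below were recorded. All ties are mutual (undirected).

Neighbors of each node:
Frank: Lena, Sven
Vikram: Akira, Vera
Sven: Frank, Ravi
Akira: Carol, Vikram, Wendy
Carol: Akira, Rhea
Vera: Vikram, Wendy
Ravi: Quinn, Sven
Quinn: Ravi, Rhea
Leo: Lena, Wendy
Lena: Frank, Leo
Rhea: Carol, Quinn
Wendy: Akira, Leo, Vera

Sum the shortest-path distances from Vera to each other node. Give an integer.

Distances from Vera: Akira:2, Carol:3, Frank:4, Lena:3, Leo:2, Quinn:5, Ravi:6, Rhea:4, Sven:5, Vikram:1, Wendy:1.
Sum = 2 + 3 + 4 + 3 + 2 + 5 + 6 + 4 + 5 + 1 + 1 = 36.

36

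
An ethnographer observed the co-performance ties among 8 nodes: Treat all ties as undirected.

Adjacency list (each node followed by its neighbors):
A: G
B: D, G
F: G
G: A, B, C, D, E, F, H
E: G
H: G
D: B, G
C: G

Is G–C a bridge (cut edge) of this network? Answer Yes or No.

Without the G–C edge there is no alternate route between G and C, so the network disconnects. It is a bridge.

Yes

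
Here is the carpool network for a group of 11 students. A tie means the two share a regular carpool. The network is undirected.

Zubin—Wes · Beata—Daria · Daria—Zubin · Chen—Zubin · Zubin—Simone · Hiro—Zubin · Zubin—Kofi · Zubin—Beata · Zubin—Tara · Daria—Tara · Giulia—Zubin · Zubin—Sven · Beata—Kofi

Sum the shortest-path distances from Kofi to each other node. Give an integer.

Distances from Kofi: Beata:1, Chen:2, Daria:2, Giulia:2, Hiro:2, Simone:2, Sven:2, Tara:2, Wes:2, Zubin:1.
Sum = 1 + 2 + 2 + 2 + 2 + 2 + 2 + 2 + 2 + 1 = 18.

18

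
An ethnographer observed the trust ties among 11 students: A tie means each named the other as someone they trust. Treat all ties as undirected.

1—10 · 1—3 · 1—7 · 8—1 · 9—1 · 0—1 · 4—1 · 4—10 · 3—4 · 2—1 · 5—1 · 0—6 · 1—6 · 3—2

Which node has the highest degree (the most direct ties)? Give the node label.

Degrees — 0:2, 1:10, 2:2, 3:3, 4:3, 5:1, 6:2, 7:1, 8:1, 9:1, 10:2.
The maximum is 10, attained only by 1.

1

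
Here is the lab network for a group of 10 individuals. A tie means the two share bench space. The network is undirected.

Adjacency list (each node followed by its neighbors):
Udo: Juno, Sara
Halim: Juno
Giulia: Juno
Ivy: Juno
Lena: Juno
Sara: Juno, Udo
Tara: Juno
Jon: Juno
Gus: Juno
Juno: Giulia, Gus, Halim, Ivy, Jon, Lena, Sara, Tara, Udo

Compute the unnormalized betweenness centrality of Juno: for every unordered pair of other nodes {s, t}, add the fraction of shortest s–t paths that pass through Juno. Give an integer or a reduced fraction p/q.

35

Pairs whose geodesics pass through Juno — Udo–Gus: 1; Udo–Tara: 1; Udo–Ivy: 1; Udo–Halim: 1; Udo–Lena: 1; Udo–Jon: 1; Udo–Giulia: 1; Gus–Tara: 1; Gus–Sara: 1; Gus–Ivy: 1; Gus–Halim: 1; Gus–Lena: 1; Gus–Jon: 1; Gus–Giulia: 1 … (+21 more pairs).
All other pairs contribute 0.
Summing the contributions gives betweenness(Juno) = 35.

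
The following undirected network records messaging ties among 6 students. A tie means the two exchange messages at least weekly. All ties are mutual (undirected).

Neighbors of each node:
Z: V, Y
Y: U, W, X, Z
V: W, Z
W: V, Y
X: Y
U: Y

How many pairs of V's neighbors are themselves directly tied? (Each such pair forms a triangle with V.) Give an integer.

0

V's neighbors are W and Z, but none of them are tied to each other, so no triangle contains V.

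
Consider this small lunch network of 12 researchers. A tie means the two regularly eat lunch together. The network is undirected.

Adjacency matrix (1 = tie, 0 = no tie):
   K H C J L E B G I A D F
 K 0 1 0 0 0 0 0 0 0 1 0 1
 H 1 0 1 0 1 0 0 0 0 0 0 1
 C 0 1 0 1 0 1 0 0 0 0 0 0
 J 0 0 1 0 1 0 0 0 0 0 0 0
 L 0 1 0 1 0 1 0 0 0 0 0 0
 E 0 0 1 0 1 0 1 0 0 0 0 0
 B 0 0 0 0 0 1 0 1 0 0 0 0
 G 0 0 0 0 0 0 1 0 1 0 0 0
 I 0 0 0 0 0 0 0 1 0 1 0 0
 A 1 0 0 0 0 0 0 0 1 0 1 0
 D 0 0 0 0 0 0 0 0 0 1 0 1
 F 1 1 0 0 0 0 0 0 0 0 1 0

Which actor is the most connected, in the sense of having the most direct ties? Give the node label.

Degrees — A:3, B:2, C:3, D:2, E:3, F:3, G:2, H:4, I:2, J:2, K:3, L:3.
The maximum is 4, attained only by H.

H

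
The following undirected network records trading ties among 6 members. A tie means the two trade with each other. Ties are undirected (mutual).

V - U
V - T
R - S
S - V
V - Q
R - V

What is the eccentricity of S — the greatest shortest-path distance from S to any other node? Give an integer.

2

Distances from S: Q:2, R:1, T:2, U:2, V:1.
The largest is 2 (to Q, T, and U), so the eccentricity of S is 2.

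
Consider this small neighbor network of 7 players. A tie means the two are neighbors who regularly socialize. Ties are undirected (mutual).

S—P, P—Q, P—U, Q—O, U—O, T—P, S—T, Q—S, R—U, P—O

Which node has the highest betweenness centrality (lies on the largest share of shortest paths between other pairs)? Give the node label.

P

Unnormalized betweenness of each node: O:1, P:7, Q:1/2, R:0, S:1/2, T:0, U:5.
P has the largest value, 7, making it the main broker — the node through which the most shortest paths run.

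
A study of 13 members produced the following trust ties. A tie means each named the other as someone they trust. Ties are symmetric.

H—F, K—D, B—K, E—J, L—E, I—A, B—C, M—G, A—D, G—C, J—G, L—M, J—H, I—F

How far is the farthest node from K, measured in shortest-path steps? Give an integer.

Distances from K: A:2, B:1, C:2, D:1, E:5, F:4, G:3, H:5, I:3, J:4, L:5, M:4.
The largest is 5 (to H, E, and L), so the eccentricity of K is 5.

5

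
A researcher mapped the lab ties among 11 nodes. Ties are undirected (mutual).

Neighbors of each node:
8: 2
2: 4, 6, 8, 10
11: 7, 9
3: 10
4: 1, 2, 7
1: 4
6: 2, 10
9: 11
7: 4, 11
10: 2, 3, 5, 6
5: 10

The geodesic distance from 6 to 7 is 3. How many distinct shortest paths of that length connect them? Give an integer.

1

The shortest distance is 3, and the only length-3 path is 6–2–4–7. So there is exactly 1 shortest path.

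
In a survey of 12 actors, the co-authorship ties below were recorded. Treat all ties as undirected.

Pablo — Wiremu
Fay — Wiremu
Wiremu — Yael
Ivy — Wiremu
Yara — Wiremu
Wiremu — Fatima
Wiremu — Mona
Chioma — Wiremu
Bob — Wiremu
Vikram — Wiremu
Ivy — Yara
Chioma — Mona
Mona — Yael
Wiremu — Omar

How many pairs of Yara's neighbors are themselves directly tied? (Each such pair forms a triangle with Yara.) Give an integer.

Yara's neighbors: Ivy and Wiremu.
Neighbor pairs that are themselves tied: Yara–Ivy–Wiremu. Each forms one triangle with Yara, for 1 in total.

1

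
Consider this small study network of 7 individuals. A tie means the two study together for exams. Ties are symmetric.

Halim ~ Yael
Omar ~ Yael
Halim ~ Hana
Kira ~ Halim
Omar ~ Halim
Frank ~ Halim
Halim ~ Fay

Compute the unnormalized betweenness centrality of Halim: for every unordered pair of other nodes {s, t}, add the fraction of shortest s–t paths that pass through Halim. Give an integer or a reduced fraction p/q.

Pairs whose geodesics pass through Halim — Yael–Frank: 1; Yael–Kira: 1; Yael–Hana: 1; Yael–Fay: 1; Frank–Omar: 1; Frank–Kira: 1; Frank–Hana: 1; Frank–Fay: 1; Omar–Kira: 1; Omar–Hana: 1; Omar–Fay: 1; Kira–Hana: 1; Kira–Fay: 1; Hana–Fay: 1.
All other pairs contribute 0.
Summing the contributions gives betweenness(Halim) = 14.

14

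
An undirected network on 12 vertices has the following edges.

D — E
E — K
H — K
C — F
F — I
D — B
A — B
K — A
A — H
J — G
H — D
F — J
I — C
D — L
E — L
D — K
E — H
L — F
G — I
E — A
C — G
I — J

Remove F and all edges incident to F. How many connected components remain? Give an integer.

Without F, the remaining ties split the others into: {A, B, D, E, H, K, L}; {C, G, I, J}.
That's 2 separate components.

2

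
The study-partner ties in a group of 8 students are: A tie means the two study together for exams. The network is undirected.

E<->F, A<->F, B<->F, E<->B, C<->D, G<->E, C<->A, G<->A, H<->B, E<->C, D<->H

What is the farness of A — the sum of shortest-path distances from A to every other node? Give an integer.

Distances from A: B:2, C:1, D:2, E:2, F:1, G:1, H:3.
Sum = 2 + 1 + 2 + 2 + 1 + 1 + 3 = 12.

12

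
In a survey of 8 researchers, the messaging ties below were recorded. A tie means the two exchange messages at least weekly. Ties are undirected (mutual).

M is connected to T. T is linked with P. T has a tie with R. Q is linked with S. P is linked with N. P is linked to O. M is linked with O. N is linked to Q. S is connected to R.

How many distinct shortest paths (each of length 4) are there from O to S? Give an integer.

The shortest distance is 4. The length-4 paths are: O–P–T–R–S; O–M–T–R–S; O–P–N–Q–S.
That gives 3 distinct shortest paths.

3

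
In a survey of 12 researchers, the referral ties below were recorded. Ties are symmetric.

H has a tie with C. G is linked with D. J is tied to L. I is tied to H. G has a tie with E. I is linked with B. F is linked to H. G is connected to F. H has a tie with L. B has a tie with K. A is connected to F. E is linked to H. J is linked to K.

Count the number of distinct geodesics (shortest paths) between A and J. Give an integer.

The shortest distance is 4, and the only length-4 path is A–F–H–L–J. So there is exactly 1 shortest path.

1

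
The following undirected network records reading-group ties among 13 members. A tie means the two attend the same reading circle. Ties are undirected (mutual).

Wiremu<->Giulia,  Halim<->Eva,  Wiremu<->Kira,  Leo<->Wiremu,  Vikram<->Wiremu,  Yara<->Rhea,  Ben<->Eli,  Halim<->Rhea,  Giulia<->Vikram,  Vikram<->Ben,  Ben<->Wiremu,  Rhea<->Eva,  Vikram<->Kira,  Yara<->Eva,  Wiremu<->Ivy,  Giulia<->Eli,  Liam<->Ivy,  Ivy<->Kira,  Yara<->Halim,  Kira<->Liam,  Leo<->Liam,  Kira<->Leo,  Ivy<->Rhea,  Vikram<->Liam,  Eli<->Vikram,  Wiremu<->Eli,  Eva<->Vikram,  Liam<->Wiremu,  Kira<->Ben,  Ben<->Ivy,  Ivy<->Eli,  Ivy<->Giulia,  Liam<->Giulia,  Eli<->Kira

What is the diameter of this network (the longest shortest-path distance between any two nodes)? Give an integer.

Eccentricity of each node (its greatest distance to any other): Ben:3, Eli:3, Eva:3, Giulia:3, Halim:4, Ivy:2, Kira:3, Leo:4, Liam:3, Rhea:3, Vikram:2, Wiremu:3, Yara:4.
The maximum eccentricity is 4, realized for instance by the pair Halim–Leo via Halim – Eva – Vikram – Kira – Leo. So the diameter is 4.

4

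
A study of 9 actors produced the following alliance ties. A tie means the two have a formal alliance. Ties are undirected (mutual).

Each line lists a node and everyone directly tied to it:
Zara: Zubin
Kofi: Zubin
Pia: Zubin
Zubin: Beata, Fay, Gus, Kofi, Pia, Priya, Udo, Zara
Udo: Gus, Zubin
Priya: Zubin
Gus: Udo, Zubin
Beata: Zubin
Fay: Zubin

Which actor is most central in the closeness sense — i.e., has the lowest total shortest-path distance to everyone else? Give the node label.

Zubin

Farness (sum of distances to all others) for each node — Beata:15, Fay:15, Gus:14, Kofi:15, Pia:15, Priya:15, Udo:14, Zara:15, Zubin:8.
The smallest farness is 8, for Zubin, so Zubin has the highest closeness.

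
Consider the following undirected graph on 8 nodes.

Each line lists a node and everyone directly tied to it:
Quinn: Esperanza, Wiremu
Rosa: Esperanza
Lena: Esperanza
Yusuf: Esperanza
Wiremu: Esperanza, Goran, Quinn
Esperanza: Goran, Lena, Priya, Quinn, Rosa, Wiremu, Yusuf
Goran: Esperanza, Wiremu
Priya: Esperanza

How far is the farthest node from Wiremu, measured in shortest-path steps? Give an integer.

2

Distances from Wiremu: Esperanza:1, Goran:1, Lena:2, Priya:2, Quinn:1, Rosa:2, Yusuf:2.
The largest is 2 (to Lena, Priya, Rosa, and Yusuf), so the eccentricity of Wiremu is 2.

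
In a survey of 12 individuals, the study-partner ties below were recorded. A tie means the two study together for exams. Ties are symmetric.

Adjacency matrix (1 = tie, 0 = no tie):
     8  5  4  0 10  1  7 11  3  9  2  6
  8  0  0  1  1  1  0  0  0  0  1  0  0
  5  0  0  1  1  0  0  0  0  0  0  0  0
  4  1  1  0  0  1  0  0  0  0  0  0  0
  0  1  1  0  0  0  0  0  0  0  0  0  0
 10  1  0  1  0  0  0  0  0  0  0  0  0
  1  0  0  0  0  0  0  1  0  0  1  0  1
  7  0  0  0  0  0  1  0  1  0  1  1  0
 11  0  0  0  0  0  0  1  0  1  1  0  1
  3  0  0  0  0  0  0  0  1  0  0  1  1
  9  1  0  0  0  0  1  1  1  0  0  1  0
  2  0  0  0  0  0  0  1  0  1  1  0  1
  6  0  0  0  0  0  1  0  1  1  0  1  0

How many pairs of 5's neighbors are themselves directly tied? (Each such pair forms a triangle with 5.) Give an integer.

5's neighbors are 0 and 4, but none of them are tied to each other, so no triangle contains 5.

0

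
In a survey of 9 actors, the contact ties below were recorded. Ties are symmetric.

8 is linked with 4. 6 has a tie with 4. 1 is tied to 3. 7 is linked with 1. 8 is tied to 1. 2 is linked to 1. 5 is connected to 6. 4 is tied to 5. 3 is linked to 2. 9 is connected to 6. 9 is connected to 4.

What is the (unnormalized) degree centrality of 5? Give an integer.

2

5 is directly tied to 4 and 6. That is 2 neighbors, so the degree of 5 is 2.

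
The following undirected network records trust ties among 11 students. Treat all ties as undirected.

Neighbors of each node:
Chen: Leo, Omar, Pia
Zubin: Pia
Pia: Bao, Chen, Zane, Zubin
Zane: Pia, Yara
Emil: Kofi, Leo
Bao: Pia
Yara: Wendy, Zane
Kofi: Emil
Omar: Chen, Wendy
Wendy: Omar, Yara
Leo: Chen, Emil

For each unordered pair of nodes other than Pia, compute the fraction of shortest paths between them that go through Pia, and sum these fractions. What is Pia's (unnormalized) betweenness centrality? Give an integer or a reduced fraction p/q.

Pairs whose geodesics pass through Pia — Zubin–Omar: 1; Zubin–Leo: 1; Zubin–Chen: 1; Zubin–Kofi: 1; Zubin–Emil: 1; Zubin–Yara: 1; Zubin–Bao: 1; Zubin–Zane: 1; Zubin–Wendy: 2/2; Omar–Bao: 1; Omar–Zane: 1/2; Leo–Yara: 1/2; Leo–Bao: 1; Leo–Zane: 1 … (+12 more pairs).
All other pairs contribute 0.
Summing the contributions gives betweenness(Pia) = 47/2.

47/2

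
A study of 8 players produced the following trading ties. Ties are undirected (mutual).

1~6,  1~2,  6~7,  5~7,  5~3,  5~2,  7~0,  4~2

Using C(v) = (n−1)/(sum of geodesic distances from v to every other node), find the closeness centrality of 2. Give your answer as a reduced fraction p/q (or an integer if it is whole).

Distances from 2: 0:3, 1:1, 3:2, 4:1, 5:1, 6:2, 7:2. Sum = 12.
n = 8, so closeness = 7/12.

7/12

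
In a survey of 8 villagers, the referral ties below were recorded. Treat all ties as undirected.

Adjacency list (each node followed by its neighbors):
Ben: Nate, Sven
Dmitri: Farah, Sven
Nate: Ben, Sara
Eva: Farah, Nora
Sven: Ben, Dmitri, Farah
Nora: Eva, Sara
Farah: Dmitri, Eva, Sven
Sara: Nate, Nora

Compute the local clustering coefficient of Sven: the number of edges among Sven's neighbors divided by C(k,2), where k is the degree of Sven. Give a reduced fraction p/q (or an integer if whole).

1/3

Sven's neighbors: Ben, Dmitri, and Farah (k = 3).
Possible neighbor pairs: C(3,2) = 3. Edges among them: Dmitri–Farah → e = 1.
Clustering(Sven) = 1/3.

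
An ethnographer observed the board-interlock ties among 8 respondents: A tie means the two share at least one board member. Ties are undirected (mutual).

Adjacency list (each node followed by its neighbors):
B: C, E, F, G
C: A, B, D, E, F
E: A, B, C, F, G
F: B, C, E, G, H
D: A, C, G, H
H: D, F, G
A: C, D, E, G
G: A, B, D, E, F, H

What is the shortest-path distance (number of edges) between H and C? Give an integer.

One shortest route is H – D – C, which uses 2 edges, and H and C are not directly tied, so nothing shorter exists. So d(H,C) = 2.

2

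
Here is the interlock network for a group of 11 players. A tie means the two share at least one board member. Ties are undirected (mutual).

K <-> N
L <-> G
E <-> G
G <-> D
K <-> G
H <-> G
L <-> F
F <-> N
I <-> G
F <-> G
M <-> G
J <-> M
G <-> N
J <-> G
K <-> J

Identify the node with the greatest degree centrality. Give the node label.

G

Degrees — D:1, E:1, F:3, G:10, H:1, I:1, J:3, K:3, L:2, M:2, N:3.
The maximum is 10, attained only by G.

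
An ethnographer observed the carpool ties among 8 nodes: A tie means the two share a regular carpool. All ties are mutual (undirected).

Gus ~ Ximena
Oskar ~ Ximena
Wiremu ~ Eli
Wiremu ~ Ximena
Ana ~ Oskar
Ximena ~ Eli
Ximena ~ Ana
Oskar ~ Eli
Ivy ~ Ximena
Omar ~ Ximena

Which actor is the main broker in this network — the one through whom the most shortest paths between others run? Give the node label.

Unnormalized betweenness of each node: Ana:0, Eli:1/2, Gus:0, Ivy:0, Omar:0, Oskar:1/2, Wiremu:0, Ximena:17.
Ximena has the largest value, 17, making it the main broker — the node through which the most shortest paths run.

Ximena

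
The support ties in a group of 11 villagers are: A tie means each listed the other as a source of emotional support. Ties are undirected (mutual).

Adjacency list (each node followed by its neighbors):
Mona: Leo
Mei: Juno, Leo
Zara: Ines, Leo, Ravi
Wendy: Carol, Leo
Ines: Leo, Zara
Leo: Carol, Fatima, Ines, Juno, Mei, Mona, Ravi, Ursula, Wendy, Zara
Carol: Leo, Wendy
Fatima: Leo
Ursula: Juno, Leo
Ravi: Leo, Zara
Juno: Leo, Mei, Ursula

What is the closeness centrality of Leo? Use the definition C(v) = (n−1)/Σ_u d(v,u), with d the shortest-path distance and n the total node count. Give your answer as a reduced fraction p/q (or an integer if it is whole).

1

Distances from Leo: Carol:1, Fatima:1, Ines:1, Juno:1, Mei:1, Mona:1, Ravi:1, Ursula:1, Wendy:1, Zara:1. Sum = 10.
n = 11, so closeness = 10/10 = 1.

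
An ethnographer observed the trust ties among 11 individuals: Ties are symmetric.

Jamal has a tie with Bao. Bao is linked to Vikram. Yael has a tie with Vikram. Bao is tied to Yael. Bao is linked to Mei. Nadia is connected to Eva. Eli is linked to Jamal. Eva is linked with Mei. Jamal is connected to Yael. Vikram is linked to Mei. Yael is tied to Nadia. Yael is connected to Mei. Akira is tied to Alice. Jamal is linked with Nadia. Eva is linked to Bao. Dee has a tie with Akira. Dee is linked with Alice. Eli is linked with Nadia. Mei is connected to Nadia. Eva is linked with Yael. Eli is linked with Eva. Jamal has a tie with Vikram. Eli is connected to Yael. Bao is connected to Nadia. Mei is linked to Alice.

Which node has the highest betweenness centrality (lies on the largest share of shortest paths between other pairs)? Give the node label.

Mei

Unnormalized betweenness of each node: Akira:0, Alice:16, Bao:11/6, Dee:0, Eli:1/4, Eva:19/12, Jamal:1, Mei:259/12, Nadia:17/6, Vikram:1, Yael:47/12.
Mei has the largest value, 259/12, making it the main broker — the node through which the most shortest paths run.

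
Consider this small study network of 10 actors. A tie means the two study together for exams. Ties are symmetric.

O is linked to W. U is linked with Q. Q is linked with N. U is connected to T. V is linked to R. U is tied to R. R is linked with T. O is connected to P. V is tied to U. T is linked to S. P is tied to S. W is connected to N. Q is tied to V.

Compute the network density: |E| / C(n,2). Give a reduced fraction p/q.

13/45

There are 13 edges and 10 nodes, so the maximum possible is C(10,2) = 45.
Density = 13/45.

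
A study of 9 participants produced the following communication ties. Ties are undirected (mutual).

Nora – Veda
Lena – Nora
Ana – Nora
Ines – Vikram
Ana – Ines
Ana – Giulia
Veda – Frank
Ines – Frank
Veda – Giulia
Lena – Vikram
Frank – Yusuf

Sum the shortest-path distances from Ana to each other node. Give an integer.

Distances from Ana: Frank:2, Giulia:1, Ines:1, Lena:2, Nora:1, Veda:2, Vikram:2, Yusuf:3.
Sum = 2 + 1 + 1 + 2 + 1 + 2 + 2 + 3 = 14.

14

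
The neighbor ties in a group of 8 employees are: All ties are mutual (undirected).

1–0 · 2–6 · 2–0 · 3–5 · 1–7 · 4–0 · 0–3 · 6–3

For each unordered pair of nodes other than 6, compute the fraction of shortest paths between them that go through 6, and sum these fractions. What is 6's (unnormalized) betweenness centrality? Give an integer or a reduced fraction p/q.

1

Pairs whose geodesics pass through 6 — 2–5: 1/2; 2–3: 1/2.
All other pairs contribute 0.
Summing the contributions gives betweenness(6) = 1.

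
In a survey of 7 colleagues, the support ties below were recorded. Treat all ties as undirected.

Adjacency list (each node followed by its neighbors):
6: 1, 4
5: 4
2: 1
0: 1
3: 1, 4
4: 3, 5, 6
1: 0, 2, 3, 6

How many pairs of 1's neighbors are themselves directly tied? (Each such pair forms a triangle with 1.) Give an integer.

0

1's neighbors are 0, 2, 3, and 6, but none of them are tied to each other, so no triangle contains 1.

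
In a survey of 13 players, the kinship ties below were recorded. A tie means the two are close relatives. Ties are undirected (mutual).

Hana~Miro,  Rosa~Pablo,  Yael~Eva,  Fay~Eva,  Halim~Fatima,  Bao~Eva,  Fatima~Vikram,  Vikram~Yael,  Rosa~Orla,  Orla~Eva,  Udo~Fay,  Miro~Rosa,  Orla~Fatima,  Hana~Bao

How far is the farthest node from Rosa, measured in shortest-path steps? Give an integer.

Distances from Rosa: Bao:3, Eva:2, Fatima:2, Fay:3, Halim:3, Hana:2, Miro:1, Orla:1, Pablo:1, Udo:4, Vikram:3, Yael:3.
The largest is 4 (to Udo), so the eccentricity of Rosa is 4.

4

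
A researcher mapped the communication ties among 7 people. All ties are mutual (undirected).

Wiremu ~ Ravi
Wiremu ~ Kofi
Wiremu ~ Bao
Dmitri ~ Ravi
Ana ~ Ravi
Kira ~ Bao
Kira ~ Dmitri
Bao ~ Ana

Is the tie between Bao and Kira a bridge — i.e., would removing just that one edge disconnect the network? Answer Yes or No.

No

Even without that edge, Bao still reaches Kira via Bao – Ana – Ravi – Dmitri – Kira, so the network stays connected. Not a bridge.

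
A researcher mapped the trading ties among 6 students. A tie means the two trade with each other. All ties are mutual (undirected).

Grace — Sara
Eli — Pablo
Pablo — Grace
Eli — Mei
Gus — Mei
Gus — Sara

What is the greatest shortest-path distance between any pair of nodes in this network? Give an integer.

3

Eccentricity of each node (its greatest distance to any other): Eli:3, Grace:3, Gus:3, Mei:3, Pablo:3, Sara:3.
The maximum eccentricity is 3, realized for instance by the pair Mei–Grace via Mei – Gus – Sara – Grace. So the diameter is 3.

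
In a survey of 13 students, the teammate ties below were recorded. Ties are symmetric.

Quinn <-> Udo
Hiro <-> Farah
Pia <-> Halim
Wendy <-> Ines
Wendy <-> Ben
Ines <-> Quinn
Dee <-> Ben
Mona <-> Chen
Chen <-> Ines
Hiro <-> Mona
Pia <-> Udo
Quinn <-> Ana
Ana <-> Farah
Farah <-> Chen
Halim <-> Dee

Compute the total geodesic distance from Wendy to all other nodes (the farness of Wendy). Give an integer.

Distances from Wendy: Ana:3, Ben:1, Chen:2, Dee:2, Farah:3, Halim:3, Hiro:4, Ines:1, Mona:3, Pia:4, Quinn:2, Udo:3.
Sum = 3 + 1 + 2 + 2 + 3 + 3 + 4 + 1 + 3 + 4 + 2 + 3 = 31.

31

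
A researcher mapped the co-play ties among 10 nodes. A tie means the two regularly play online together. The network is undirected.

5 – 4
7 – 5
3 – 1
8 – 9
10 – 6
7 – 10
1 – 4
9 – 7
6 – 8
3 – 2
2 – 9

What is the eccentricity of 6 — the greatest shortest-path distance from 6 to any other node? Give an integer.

5

Distances from 6: 1:5, 2:3, 3:4, 4:4, 5:3, 7:2, 8:1, 9:2, 10:1.
The largest is 5 (to 1), so the eccentricity of 6 is 5.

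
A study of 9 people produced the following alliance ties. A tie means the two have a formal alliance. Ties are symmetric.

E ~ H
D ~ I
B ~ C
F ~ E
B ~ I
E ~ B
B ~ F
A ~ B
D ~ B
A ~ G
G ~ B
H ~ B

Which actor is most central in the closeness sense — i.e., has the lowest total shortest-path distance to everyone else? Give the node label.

Farness (sum of distances to all others) for each node — A:14, B:8, C:15, D:14, E:13, F:14, G:14, H:14, I:14.
The smallest farness is 8, for B, so B has the highest closeness.

B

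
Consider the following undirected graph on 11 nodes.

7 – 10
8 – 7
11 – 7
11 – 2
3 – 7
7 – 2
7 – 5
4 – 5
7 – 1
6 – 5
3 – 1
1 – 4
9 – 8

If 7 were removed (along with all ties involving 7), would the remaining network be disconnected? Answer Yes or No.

Yes

Removing 7 leaves {1, 3, 4, 5, and 6} with no path to {2 and 11}, so the network splits into 4 components. 7 is a cut vertex.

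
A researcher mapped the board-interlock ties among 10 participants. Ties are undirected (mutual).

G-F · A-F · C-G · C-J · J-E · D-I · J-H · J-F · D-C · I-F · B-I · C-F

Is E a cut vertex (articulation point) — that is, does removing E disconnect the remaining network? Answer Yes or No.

No

Even without E, every remaining node can still reach every other (the residual graph is connected), so E is not a cut vertex.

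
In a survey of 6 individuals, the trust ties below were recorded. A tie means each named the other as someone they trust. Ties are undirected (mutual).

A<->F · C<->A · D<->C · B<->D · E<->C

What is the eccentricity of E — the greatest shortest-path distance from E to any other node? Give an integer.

Distances from E: A:2, B:3, C:1, D:2, F:3.
The largest is 3 (to B and F), so the eccentricity of E is 3.

3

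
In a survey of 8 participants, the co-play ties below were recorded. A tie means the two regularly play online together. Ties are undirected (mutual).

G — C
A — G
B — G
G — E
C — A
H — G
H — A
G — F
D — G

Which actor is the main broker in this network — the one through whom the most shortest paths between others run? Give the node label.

G

Unnormalized betweenness of each node: A:1/2, B:0, C:0, D:0, E:0, F:0, G:37/2, H:0.
G has the largest value, 37/2, making it the main broker — the node through which the most shortest paths run.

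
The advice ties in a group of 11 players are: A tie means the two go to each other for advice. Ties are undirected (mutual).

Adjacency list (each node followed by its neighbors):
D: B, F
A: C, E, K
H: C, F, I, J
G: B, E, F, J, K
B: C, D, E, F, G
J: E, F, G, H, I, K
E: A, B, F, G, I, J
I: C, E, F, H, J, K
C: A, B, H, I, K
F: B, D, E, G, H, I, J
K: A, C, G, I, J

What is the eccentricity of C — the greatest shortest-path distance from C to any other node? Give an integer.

2

Distances from C: A:1, B:1, D:2, E:2, F:2, G:2, H:1, I:1, J:2, K:1.
The largest is 2 (to F, J, G, E, and D), so the eccentricity of C is 2.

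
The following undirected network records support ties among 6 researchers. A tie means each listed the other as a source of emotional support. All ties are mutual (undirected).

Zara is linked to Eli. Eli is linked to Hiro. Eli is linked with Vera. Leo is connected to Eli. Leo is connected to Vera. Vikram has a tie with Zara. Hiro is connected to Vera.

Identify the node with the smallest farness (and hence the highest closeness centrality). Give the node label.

Farness (sum of distances to all others) for each node — Eli:6, Hiro:9, Leo:9, Vera:8, Vikram:12, Zara:8.
The smallest farness is 6, for Eli, so Eli has the highest closeness.

Eli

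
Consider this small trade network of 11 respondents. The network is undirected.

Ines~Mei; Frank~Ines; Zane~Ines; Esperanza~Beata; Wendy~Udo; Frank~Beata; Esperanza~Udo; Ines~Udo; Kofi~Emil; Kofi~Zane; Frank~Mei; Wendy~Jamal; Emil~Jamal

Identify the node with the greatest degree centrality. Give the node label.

Ines

Degrees — Beata:2, Emil:2, Esperanza:2, Frank:3, Ines:4, Jamal:2, Kofi:2, Mei:2, Udo:3, Wendy:2, Zane:2.
The maximum is 4, attained only by Ines.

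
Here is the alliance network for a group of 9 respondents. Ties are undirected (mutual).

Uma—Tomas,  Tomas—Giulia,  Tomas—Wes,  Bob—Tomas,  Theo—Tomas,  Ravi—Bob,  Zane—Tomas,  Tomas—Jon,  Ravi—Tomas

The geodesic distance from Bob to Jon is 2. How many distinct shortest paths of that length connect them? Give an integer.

The shortest distance is 2, and the only length-2 path is Bob–Tomas–Jon. So there is exactly 1 shortest path.

1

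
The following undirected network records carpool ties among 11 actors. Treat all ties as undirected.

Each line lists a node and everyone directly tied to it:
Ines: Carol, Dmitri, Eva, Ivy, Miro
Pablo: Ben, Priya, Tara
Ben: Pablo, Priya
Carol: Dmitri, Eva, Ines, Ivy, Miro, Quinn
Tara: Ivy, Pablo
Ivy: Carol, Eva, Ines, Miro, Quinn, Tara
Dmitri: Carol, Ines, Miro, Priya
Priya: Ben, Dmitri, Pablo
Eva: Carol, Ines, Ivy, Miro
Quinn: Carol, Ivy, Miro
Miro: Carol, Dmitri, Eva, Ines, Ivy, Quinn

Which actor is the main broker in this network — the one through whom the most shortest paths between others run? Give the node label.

Dmitri

Unnormalized betweenness of each node: Ben:0, Carol:15/4, Dmitri:35/3, Eva:0, Ines:7/4, Ivy:21/2, Miro:15/4, Pablo:49/12, Priya:49/6, Quinn:0, Tara:19/3.
Dmitri has the largest value, 35/3, making it the main broker — the node through which the most shortest paths run.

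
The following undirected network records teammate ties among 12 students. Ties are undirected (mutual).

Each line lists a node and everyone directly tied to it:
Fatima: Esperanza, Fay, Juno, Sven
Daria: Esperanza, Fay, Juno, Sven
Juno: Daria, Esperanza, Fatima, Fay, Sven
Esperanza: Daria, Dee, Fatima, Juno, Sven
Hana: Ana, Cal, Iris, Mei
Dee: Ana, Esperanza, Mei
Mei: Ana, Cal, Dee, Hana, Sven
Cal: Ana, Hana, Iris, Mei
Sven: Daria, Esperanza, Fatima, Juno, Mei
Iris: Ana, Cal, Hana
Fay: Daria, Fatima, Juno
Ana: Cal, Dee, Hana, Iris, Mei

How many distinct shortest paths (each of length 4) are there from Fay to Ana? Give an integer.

6

The shortest distance is 4. The length-4 paths are: Fay–Fatima–Sven–Mei–Ana; Fay–Daria–Sven–Mei–Ana; Fay–Juno–Sven–Mei–Ana; Fay–Fatima–Esperanza–Dee–Ana; Fay–Daria–Esperanza–Dee–Ana; Fay–Juno–Esperanza–Dee–Ana.
That gives 6 distinct shortest paths.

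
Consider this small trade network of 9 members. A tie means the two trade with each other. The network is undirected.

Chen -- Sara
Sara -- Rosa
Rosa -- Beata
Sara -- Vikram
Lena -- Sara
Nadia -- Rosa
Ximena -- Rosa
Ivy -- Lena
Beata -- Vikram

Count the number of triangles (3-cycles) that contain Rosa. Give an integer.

Rosa's neighbors are Beata, Nadia, Sara, and Ximena, but none of them are tied to each other, so no triangle contains Rosa.

0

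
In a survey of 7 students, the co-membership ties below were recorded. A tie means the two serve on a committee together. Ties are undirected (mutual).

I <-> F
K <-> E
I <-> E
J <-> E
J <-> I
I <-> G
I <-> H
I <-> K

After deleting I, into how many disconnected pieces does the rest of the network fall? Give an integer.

4

Without I, the remaining ties split the others into: {E, J, K}; {G}; {H}; {F}.
That's 4 separate components.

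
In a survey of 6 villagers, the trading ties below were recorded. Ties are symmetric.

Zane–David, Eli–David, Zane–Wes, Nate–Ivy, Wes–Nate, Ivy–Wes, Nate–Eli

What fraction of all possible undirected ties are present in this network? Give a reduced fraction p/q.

There are 7 edges and 6 nodes, so the maximum possible is C(6,2) = 15.
Density = 7/15.

7/15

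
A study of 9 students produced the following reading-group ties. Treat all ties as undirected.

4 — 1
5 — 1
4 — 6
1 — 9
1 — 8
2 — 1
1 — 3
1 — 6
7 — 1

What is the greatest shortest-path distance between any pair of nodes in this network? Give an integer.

2

Eccentricity of each node (its greatest distance to any other): 1:1, 2:2, 3:2, 4:2, 5:2, 6:2, 7:2, 8:2, 9:2.
The maximum eccentricity is 2, realized for instance by the pair 2–7 via 2 – 1 – 7. So the diameter is 2.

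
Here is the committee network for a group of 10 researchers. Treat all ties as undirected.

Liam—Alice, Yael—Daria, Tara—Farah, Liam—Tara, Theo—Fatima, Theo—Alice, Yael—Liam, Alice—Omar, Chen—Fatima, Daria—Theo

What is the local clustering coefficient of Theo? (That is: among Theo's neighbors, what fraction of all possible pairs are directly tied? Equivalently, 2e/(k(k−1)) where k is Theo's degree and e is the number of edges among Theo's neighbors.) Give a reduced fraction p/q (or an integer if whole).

Theo's neighbors: Alice, Daria, and Fatima (k = 3).
Possible neighbor pairs: C(3,2) = 3. Edges among them: none → e = 0.
Clustering(Theo) = 0/3 = 0.

0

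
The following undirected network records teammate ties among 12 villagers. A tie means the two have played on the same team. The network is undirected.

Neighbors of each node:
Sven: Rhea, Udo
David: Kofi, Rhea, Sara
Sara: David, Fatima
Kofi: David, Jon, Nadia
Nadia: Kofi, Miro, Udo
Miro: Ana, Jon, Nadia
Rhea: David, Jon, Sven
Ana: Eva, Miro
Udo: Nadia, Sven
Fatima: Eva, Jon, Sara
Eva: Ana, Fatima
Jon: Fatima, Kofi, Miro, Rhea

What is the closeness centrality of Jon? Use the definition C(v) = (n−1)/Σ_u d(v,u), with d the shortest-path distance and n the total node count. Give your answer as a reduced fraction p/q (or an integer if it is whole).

11/19

Distances from Jon: Ana:2, David:2, Eva:2, Fatima:1, Kofi:1, Miro:1, Nadia:2, Rhea:1, Sara:2, Sven:2, Udo:3. Sum = 19.
n = 12, so closeness = 11/19.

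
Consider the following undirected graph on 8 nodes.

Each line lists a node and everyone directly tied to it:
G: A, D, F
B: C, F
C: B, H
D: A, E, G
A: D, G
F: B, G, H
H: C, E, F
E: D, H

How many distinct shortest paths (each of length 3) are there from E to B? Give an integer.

2

The shortest distance is 3. The length-3 paths are: E–H–F–B; E–H–C–B.
That gives 2 distinct shortest paths.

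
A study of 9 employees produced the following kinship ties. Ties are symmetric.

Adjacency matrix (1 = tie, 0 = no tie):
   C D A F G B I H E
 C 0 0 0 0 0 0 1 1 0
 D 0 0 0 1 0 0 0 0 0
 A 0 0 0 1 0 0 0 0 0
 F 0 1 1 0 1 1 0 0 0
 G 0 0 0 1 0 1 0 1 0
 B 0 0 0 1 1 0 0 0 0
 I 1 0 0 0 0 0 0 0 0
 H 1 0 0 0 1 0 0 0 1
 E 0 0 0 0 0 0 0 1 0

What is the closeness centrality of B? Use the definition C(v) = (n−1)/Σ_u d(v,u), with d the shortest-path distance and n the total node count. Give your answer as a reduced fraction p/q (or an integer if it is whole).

Distances from B: A:2, C:3, D:2, E:3, F:1, G:1, H:2, I:4. Sum = 18.
n = 9, so closeness = 8/18 = 4/9.

4/9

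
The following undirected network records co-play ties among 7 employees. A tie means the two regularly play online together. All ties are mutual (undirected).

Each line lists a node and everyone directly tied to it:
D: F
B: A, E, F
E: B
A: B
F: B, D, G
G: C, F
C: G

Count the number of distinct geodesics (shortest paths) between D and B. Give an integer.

1

The shortest distance is 2, and the only length-2 path is D–F–B. So there is exactly 1 shortest path.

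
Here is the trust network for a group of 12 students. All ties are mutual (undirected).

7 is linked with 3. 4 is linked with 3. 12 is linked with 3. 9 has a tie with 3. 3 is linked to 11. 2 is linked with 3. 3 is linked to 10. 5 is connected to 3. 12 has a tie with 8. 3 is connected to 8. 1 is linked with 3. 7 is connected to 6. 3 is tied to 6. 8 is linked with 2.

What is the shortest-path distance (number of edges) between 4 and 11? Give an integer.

2

One shortest route is 4 – 3 – 11, which uses 2 edges, and 4 and 11 are not directly tied, so nothing shorter exists. So d(4,11) = 2.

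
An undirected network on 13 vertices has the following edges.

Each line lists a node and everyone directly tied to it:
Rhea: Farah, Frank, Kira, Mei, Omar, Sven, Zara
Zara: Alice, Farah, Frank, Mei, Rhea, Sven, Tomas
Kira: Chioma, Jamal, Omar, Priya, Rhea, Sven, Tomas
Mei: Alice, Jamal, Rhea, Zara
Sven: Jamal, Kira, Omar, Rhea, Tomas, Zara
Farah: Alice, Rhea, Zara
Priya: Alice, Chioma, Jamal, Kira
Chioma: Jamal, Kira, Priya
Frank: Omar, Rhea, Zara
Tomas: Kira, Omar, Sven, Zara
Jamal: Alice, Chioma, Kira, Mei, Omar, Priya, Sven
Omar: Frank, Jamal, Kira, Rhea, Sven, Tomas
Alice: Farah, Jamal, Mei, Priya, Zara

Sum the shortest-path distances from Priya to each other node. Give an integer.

21

Distances from Priya: Alice:1, Chioma:1, Farah:2, Frank:3, Jamal:1, Kira:1, Mei:2, Omar:2, Rhea:2, Sven:2, Tomas:2, Zara:2.
Sum = 1 + 1 + 2 + 3 + 1 + 1 + 2 + 2 + 2 + 2 + 2 + 2 = 21.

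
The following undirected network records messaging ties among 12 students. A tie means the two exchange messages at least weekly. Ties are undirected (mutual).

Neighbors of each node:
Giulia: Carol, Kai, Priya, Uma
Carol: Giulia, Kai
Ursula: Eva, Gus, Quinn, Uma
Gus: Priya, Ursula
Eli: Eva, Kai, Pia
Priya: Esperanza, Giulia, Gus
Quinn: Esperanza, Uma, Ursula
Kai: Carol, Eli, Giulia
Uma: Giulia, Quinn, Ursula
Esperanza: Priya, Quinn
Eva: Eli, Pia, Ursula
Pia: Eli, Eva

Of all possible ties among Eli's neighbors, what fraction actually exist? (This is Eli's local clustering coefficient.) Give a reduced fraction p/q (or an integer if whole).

1/3

Eli's neighbors: Eva, Kai, and Pia (k = 3).
Possible neighbor pairs: C(3,2) = 3. Edges among them: Eva–Pia → e = 1.
Clustering(Eli) = 1/3.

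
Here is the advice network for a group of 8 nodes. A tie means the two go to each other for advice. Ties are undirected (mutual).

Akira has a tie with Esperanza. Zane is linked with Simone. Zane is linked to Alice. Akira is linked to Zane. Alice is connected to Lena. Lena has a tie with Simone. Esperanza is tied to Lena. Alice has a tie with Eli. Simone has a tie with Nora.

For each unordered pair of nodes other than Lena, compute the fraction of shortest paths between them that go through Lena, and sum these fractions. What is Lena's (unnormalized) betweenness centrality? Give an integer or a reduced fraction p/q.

6

Pairs whose geodesics pass through Lena — Nora–Eli: 1/2; Nora–Esperanza: 1; Nora–Alice: 1/2; Eli–Esperanza: 1; Eli–Simone: 1/2; Esperanza–Simone: 1; Esperanza–Alice: 1; Simone–Alice: 1/2.
All other pairs contribute 0.
Summing the contributions gives betweenness(Lena) = 6.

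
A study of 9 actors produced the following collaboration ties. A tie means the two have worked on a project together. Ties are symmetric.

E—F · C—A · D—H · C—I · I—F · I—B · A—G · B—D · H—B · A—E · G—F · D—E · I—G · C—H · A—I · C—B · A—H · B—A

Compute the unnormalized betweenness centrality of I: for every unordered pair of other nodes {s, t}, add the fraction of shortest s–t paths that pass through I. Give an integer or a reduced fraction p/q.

121/30

Pairs whose geodesics pass through I — H–F: 3/6; C–F: 1; C–G: 1/2; D–G: 1/5; F–A: 1/3; F–B: 1; G–B: 1/2.
All other pairs contribute 0.
Summing the contributions gives betweenness(I) = 121/30.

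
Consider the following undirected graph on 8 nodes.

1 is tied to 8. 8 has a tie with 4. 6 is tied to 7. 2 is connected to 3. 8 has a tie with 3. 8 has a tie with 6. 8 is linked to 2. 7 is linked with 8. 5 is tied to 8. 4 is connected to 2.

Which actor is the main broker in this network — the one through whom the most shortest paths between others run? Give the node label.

Unnormalized betweenness of each node: 1:0, 2:1/2, 3:0, 4:0, 5:0, 6:0, 7:0, 8:35/2.
8 has the largest value, 35/2, making it the main broker — the node through which the most shortest paths run.

8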